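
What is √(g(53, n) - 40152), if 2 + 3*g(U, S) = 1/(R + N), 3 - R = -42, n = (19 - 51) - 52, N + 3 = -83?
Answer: I*√607469817/123 ≈ 200.38*I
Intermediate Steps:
N = -86 (N = -3 - 83 = -86)
n = -84 (n = -32 - 52 = -84)
R = 45 (R = 3 - 1*(-42) = 3 + 42 = 45)
g(U, S) = -83/123 (g(U, S) = -⅔ + 1/(3*(45 - 86)) = -⅔ + (⅓)/(-41) = -⅔ + (⅓)*(-1/41) = -⅔ - 1/123 = -83/123)
√(g(53, n) - 40152) = √(-83/123 - 40152) = √(-4938779/123) = I*√607469817/123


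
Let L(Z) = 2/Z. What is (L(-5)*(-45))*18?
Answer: 324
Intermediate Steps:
(L(-5)*(-45))*18 = ((2/(-5))*(-45))*18 = ((2*(-⅕))*(-45))*18 = -⅖*(-45)*18 = 18*18 = 324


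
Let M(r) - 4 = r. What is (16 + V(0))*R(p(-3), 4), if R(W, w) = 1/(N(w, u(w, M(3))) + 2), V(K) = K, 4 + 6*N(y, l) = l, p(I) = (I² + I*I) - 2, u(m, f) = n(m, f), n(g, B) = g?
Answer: 8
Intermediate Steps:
M(r) = 4 + r
u(m, f) = m
p(I) = -2 + 2*I² (p(I) = (I² + I²) - 2 = 2*I² - 2 = -2 + 2*I²)
N(y, l) = -⅔ + l/6
R(W, w) = 1/(4/3 + w/6) (R(W, w) = 1/((-⅔ + w/6) + 2) = 1/(4/3 + w/6))
(16 + V(0))*R(p(-3), 4) = (16 + 0)*(6/(8 + 4)) = 16*(6/12) = 16*(6*(1/12)) = 16*(½) = 8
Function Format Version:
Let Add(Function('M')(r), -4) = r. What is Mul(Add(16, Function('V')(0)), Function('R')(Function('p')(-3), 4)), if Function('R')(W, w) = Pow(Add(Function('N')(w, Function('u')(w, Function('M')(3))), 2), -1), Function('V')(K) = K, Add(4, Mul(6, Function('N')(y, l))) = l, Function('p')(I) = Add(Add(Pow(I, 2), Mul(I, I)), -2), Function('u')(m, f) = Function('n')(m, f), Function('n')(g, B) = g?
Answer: 8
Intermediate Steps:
Function('M')(r) = Add(4, r)
Function('u')(m, f) = m
Function('p')(I) = Add(-2, Mul(2, Pow(I, 2))) (Function('p')(I) = Add(Add(Pow(I, 2), Pow(I, 2)), -2) = Add(Mul(2, Pow(I, 2)), -2) = Add(-2, Mul(2, Pow(I, 2))))
Function('N')(y, l) = Add(Rational(-2, 3), Mul(Rational(1, 6), l))
Function('R')(W, w) = Pow(Add(Rational(4, 3), Mul(Rational(1, 6), w)), -1) (Function('R')(W, w) = Pow(Add(Add(Rational(-2, 3), Mul(Rational(1, 6), w)), 2), -1) = Pow(Add(Rational(4, 3), Mul(Rational(1, 6), w)), -1))
Mul(Add(16, Function('V')(0)), Function('R')(Function('p')(-3), 4)) = Mul(Add(16, 0), Mul(6, Pow(Add(8, 4), -1))) = Mul(16, Mul(6, Pow(12, -1))) = Mul(16, Mul(6, Rational(1, 12))) = Mul(16, Rational(1, 2)) = 8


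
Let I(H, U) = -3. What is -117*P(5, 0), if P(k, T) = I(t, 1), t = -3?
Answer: 351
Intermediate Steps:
P(k, T) = -3
-117*P(5, 0) = -117*(-3) = 351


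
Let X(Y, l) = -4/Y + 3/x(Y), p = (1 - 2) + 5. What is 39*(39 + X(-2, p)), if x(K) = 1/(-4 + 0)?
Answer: 1131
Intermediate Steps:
p = 4 (p = -1 + 5 = 4)
x(K) = -¼ (x(K) = 1/(-4) = -¼)
X(Y, l) = -12 - 4/Y (X(Y, l) = -4/Y + 3/(-¼) = -4/Y + 3*(-4) = -4/Y - 12 = -12 - 4/Y)
39*(39 + X(-2, p)) = 39*(39 + (-12 - 4/(-2))) = 39*(39 + (-12 - 4*(-½))) = 39*(39 + (-12 + 2)) = 39*(39 - 10) = 39*29 = 1131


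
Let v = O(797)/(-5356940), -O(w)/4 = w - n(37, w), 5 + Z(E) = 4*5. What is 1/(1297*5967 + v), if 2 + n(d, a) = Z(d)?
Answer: 1339235/10364606173549 ≈ 1.2921e-7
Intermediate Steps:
Z(E) = 15 (Z(E) = -5 + 4*5 = -5 + 20 = 15)
n(d, a) = 13 (n(d, a) = -2 + 15 = 13)
O(w) = 52 - 4*w (O(w) = -4*(w - 1*13) = -4*(w - 13) = -4*(-13 + w) = 52 - 4*w)
v = 784/1339235 (v = (52 - 4*797)/(-5356940) = (52 - 3188)*(-1/5356940) = -3136*(-1/5356940) = 784/1339235 ≈ 0.00058541)
1/(1297*5967 + v) = 1/(1297*5967 + 784/1339235) = 1/(7739199 + 784/1339235) = 1/(10364606173549/1339235) = 1339235/10364606173549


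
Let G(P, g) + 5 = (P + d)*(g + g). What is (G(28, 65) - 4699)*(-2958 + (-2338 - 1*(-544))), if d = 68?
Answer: -36951552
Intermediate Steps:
G(P, g) = -5 + 2*g*(68 + P) (G(P, g) = -5 + (P + 68)*(g + g) = -5 + (68 + P)*(2*g) = -5 + 2*g*(68 + P))
(G(28, 65) - 4699)*(-2958 + (-2338 - 1*(-544))) = ((-5 + 136*65 + 2*28*65) - 4699)*(-2958 + (-2338 - 1*(-544))) = ((-5 + 8840 + 3640) - 4699)*(-2958 + (-2338 + 544)) = (12475 - 4699)*(-2958 - 1794) = 7776*(-4752) = -36951552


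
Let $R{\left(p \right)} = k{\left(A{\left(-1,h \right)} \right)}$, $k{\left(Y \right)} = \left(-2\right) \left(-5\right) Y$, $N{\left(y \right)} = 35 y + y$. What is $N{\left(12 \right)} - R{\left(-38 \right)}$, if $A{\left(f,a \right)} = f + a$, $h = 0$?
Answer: $442$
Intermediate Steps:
$N{\left(y \right)} = 36 y$
$A{\left(f,a \right)} = a + f$
$k{\left(Y \right)} = 10 Y$
$R{\left(p \right)} = -10$ ($R{\left(p \right)} = 10 \left(0 - 1\right) = 10 \left(-1\right) = -10$)
$N{\left(12 \right)} - R{\left(-38 \right)} = 36 \cdot 12 - -10 = 432 + 10 = 442$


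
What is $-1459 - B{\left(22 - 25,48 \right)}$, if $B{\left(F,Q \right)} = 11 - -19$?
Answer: $-1489$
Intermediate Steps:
$B{\left(F,Q \right)} = 30$ ($B{\left(F,Q \right)} = 11 + 19 = 30$)
$-1459 - B{\left(22 - 25,48 \right)} = -1459 - 30 = -1489$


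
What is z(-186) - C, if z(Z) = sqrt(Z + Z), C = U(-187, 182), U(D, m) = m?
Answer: -182 + 2*I*sqrt(93) ≈ -182.0 + 19.287*I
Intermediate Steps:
C = 182
z(Z) = sqrt(2)*sqrt(Z) (z(Z) = sqrt(2*Z) = sqrt(2)*sqrt(Z))
z(-186) - C = sqrt(2)*sqrt(-186) - 1*182 = sqrt(2)*(I*sqrt(186)) - 182 = 2*I*sqrt(93) - 182 = -182 + 2*I*sqrt(93)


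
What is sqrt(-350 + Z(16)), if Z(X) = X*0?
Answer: 5*I*sqrt(14) ≈ 18.708*I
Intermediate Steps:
Z(X) = 0
sqrt(-350 + Z(16)) = sqrt(-350 + 0) = sqrt(-350) = 5*I*sqrt(14)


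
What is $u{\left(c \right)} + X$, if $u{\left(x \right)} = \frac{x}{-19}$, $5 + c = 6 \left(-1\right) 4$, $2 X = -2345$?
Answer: $- \frac{44497}{38} \approx -1171.0$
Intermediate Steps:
$X = - \frac{2345}{2}$ ($X = \frac{1}{2} \left(-2345\right) = - \frac{2345}{2} \approx -1172.5$)
$c = -29$ ($c = -5 + 6 \left(-1\right) 4 = -5 - 24 = -29$)
$u{\left(x \right)} = - \frac{x}{19}$ ($u{\left(x \right)} = x \left(- \frac{1}{19}\right) = - \frac{x}{19}$)
$u{\left(c \right)} + X = \left(- \frac{1}{19}\right) \left(-29\right) - \frac{2345}{2} = \frac{29}{19} - \frac{2345}{2} = - \frac{44497}{38}$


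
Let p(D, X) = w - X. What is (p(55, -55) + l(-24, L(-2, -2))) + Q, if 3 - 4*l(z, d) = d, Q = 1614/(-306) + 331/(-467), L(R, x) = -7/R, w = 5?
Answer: 10268311/190536 ≈ 53.892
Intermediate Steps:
p(D, X) = 5 - X
Q = -142504/23817 (Q = 1614*(-1/306) + 331*(-1/467) = -269/51 - 331/467 = -142504/23817 ≈ -5.9833)
l(z, d) = ¾ - d/4
(p(55, -55) + l(-24, L(-2, -2))) + Q = ((5 - 1*(-55)) + (¾ - (-7)/(4*(-2)))) - 142504/23817 = ((5 + 55) + (¾ - (-7)*(-1)/(4*2))) - 142504/23817 = (60 + (¾ - ¼*7/2)) - 142504/23817 = (60 + (¾ - 7/8)) - 142504/23817 = (60 - ⅛) - 142504/23817 = 479/8 - 142504/23817 = 10268311/190536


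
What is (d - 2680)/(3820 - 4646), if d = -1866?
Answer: 2273/413 ≈ 5.5036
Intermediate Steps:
(d - 2680)/(3820 - 4646) = (-1866 - 2680)/(3820 - 4646) = -4546/(-826) = -4546*(-1/826) = 2273/413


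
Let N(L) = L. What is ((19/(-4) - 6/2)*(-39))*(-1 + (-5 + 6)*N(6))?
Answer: 6045/4 ≈ 1511.3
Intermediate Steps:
((19/(-4) - 6/2)*(-39))*(-1 + (-5 + 6)*N(6)) = ((19/(-4) - 6/2)*(-39))*(-1 + (-5 + 6)*6) = ((19*(-¼) - 6*½)*(-39))*(-1 + 1*6) = ((-19/4 - 3)*(-39))*(-1 + 6) = -31/4*(-39)*5 = (1209/4)*5 = 6045/4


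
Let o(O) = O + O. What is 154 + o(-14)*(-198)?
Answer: 5698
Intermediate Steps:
o(O) = 2*O
154 + o(-14)*(-198) = 154 + (2*(-14))*(-198) = 154 - 28*(-198) = 154 + 5544 = 5698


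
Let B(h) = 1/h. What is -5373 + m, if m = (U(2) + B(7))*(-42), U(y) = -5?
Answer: -5169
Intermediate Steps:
m = 204 (m = (-5 + 1/7)*(-42) = (-5 + ⅐)*(-42) = -34/7*(-42) = 204)
-5373 + m = -5373 + 204 = -5169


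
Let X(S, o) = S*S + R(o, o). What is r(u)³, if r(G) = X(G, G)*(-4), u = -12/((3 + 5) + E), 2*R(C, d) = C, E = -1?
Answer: -67917312/117649 ≈ -577.29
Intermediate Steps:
R(C, d) = C/2
X(S, o) = S² + o/2 (X(S, o) = S*S + o/2 = S² + o/2)
u = -12/7 (u = -12/((3 + 5) - 1) = -12/(8 - 1) = -12/7 ≈ -1.7143)
r(G) = -4*G² - 2*G (r(G) = (G² + G/2)*(-4) = -4*G² - 2*G)
r(u)³ = (2*(-12/7)*(-1 - 2*(-12/7)))³ = (2*(-12/7)*(-1 + 24/7))³ = (2*(-12/7)*(17/7))³ = (-408/49)³ = -67917312/117649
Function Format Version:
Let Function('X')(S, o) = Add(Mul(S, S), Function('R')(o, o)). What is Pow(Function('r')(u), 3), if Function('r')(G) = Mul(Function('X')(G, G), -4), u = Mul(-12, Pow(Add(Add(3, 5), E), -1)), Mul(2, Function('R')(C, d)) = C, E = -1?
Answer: Rational(-67917312, 117649) ≈ -577.29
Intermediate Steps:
Function('R')(C, d) = Mul(Rational(1, 2), C)
Function('X')(S, o) = Add(Pow(S, 2), Mul(Rational(1, 2), o)) (Function('X')(S, o) = Add(Mul(S, S), Mul(Rational(1, 2), o)) = Add(Pow(S, 2), Mul(Rational(1, 2), o)))
u = Rational(-12, 7) (u = Mul(-12, Pow(Add(Add(3, 5), -1), -1)) = Mul(-12, Pow(Add(8, -1), -1)) = Mul(-12, Pow(7, -1)) = Mul(-12, Rational(1, 7)) = Rational(-12, 7) ≈ -1.7143)
Function('r')(G) = Add(Mul(-4, Pow(G, 2)), Mul(-2, G)) (Function('r')(G) = Mul(Add(Pow(G, 2), Mul(Rational(1, 2), G)), -4) = Add(Mul(-4, Pow(G, 2)), Mul(-2, G)))
Pow(Function('r')(u), 3) = Pow(Mul(2, Rational(-12, 7), Add(-1, Mul(-2, Rational(-12, 7)))), 3) = Pow(Mul(2, Rational(-12, 7), Add(-1, Rational(24, 7))), 3) = Pow(Mul(2, Rational(-12, 7), Rational(17, 7)), 3) = Pow(Rational(-408, 49), 3) = Rational(-67917312, 117649)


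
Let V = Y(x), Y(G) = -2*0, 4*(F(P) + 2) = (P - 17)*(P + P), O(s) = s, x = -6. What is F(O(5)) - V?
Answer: -32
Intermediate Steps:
F(P) = -2 + P*(-17 + P)/2 (F(P) = -2 + ((P - 17)*(P + P))/4 = -2 + ((-17 + P)*(2*P))/4 = -2 + (2*P*(-17 + P))/4 = -2 + P*(-17 + P)/2)
Y(G) = 0
V = 0
F(O(5)) - V = (-2 + (½)*5² - 17/2*5) - 1*0 = (-2 + (½)*25 - 85/2) + 0 = (-2 + 25/2 - 85/2) + 0 = -32 + 0 = -32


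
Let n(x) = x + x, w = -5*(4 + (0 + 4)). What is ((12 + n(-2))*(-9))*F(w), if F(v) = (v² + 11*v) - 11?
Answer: -82728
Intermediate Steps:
w = -40 (w = -5*(4 + 4) = -5*8 = -40)
F(v) = -11 + v² + 11*v
n(x) = 2*x
((12 + n(-2))*(-9))*F(w) = ((12 + 2*(-2))*(-9))*(-11 + (-40)² + 11*(-40)) = ((12 - 4)*(-9))*(-11 + 1600 - 440) = (8*(-9))*1149 = -72*1149 = -82728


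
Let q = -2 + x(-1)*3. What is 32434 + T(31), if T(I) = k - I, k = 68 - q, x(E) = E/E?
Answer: 32470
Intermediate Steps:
x(E) = 1
q = 1 (q = -2 + 1*3 = -2 + 3 = 1)
k = 67 (k = 68 - 1*1 = 68 - 1 = 67)
T(I) = 67 - I
32434 + T(31) = 32434 + (67 - 1*31) = 32434 + (67 - 31) = 32434 + 36 = 32470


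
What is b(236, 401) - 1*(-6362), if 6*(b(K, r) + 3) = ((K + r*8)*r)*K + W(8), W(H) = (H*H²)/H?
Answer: 162982301/3 ≈ 5.4327e+7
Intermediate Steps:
W(H) = H² (W(H) = H³/H = H²)
b(K, r) = 23/3 + K*r*(K + 8*r)/6 (b(K, r) = -3 + (((K + r*8)*r)*K + 8²)/6 = -3 + (((K + 8*r)*r)*K + 64)/6 = -3 + ((r*(K + 8*r))*K + 64)/6 = -3 + (K*r*(K + 8*r) + 64)/6 = -3 + (64 + K*r*(K + 8*r))/6 = -3 + (32/3 + K*r*(K + 8*r)/6) = 23/3 + K*r*(K + 8*r)/6)
b(236, 401) - 1*(-6362) = (23/3 + (⅙)*401*236² + (4/3)*236*401²) - 1*(-6362) = (23/3 + (⅙)*401*55696 + (4/3)*236*160801) + 6362 = (23/3 + 11167048/3 + 151796144/3) + 6362 = 162963215/3 + 6362 = 162982301/3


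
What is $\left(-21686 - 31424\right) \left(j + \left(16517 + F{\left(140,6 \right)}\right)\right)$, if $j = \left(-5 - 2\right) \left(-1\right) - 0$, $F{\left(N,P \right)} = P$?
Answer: $-877908300$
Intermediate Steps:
$j = 7$ ($j = \left(-7\right) \left(-1\right) + 0 = 7 + 0 = 7$)
$\left(-21686 - 31424\right) \left(j + \left(16517 + F{\left(140,6 \right)}\right)\right) = \left(-21686 - 31424\right) \left(7 + \left(16517 + 6\right)\right) = - 53110 \left(7 + 16523\right) = \left(-53110\right) 16530 = -877908300$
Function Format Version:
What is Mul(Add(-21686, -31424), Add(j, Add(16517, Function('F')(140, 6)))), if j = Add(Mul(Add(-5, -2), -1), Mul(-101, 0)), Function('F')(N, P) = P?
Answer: -877908300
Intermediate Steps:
j = 7 (j = Add(Mul(-7, -1), 0) = Add(7, 0) = 7)
Mul(Add(-21686, -31424), Add(j, Add(16517, Function('F')(140, 6)))) = Mul(Add(-21686, -31424), Add(7, Add(16517, 6))) = Mul(-53110, Add(7, 16523)) = Mul(-53110, 16530) = -877908300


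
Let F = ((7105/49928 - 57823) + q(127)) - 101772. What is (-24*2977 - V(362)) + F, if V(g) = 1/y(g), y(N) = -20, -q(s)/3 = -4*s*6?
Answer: -55394818353/249640 ≈ -2.2190e+5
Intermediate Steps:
q(s) = 72*s (q(s) = -3*(-4*s)*6 = -(-72)*s = 72*s)
V(g) = -1/20 (V(g) = 1/(-20) = -1/20)
F = -7511710423/49928 (F = ((7105/49928 - 57823) + 72*127) - 101772 = ((7105*(1/49928) - 57823) + 9144) - 101772 = ((7105/49928 - 57823) + 9144) - 101772 = (-2886979639/49928 + 9144) - 101772 = -2430438007/49928 - 101772 = -7511710423/49928 ≈ -1.5045e+5)
(-24*2977 - V(362)) + F = (-24*2977 - 1*(-1/20)) - 7511710423/49928 = (-71448 + 1/20) - 7511710423/49928 = -1428959/20 - 7511710423/49928 = -55394818353/249640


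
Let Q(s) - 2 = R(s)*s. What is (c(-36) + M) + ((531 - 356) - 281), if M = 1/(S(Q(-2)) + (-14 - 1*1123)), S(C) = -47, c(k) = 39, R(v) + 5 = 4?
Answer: -79329/1184 ≈ -67.001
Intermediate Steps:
R(v) = -1 (R(v) = -5 + 4 = -1)
Q(s) = 2 - s
M = -1/1184 (M = 1/(-47 + (-14 - 1*1123)) = 1/(-47 + (-14 - 1123)) = 1/(-47 - 1137) = 1/(-1184) = -1/1184 ≈ -0.00084459)
(c(-36) + M) + ((531 - 356) - 281) = (39 - 1/1184) + ((531 - 356) - 281) = 46175/1184 + (175 - 281) = 46175/1184 - 106 = -79329/1184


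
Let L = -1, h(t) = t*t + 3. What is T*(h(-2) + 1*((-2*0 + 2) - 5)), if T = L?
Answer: -4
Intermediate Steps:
h(t) = 3 + t² (h(t) = t² + 3 = 3 + t²)
T = -1
T*(h(-2) + 1*((-2*0 + 2) - 5)) = -((3 + (-2)²) + 1*((-2*0 + 2) - 5)) = -((3 + 4) + 1*((0 + 2) - 5)) = -(7 + 1*(2 - 5)) = -(7 + 1*(-3)) = -(7 - 3) = -1*4 = -4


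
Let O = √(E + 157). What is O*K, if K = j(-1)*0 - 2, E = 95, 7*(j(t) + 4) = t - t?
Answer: -12*√7 ≈ -31.749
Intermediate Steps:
j(t) = -4 (j(t) = -4 + (t - t)/7 = -4 + (⅐)*0 = -4 + 0 = -4)
O = 6*√7 (O = √(95 + 157) = √252 = 6*√7 ≈ 15.875)
K = -2 (K = -4*0 - 2 = 0 - 2 = -2)
O*K = (6*√7)*(-2) = -12*√7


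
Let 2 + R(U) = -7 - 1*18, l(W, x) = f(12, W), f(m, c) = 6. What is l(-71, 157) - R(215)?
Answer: 33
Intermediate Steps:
l(W, x) = 6
R(U) = -27 (R(U) = -2 + (-7 - 1*18) = -2 + (-7 - 18) = -2 - 25 = -27)
l(-71, 157) - R(215) = 6 - 1*(-27) = 6 + 27 = 33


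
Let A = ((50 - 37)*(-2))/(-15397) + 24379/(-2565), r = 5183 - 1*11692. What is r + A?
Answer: -257437219018/39493305 ≈ -6518.5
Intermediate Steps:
r = -6509 (r = 5183 - 11692 = -6509)
A = -375296773/39493305 (A = (13*(-2))*(-1/15397) + 24379*(-1/2565) = -26*(-1/15397) - 24379/2565 = 26/15397 - 24379/2565 = -375296773/39493305 ≈ -9.5028)
r + A = -6509 - 375296773/39493305 = -257437219018/39493305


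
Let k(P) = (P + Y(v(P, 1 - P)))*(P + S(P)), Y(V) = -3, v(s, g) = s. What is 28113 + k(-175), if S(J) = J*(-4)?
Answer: -65337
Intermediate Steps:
S(J) = -4*J
k(P) = -3*P*(-3 + P) (k(P) = (P - 3)*(P - 4*P) = (-3 + P)*(-3*P) = -3*P*(-3 + P))
28113 + k(-175) = 28113 + 3*(-175)*(3 - 1*(-175)) = 28113 + 3*(-175)*(3 + 175) = 28113 + 3*(-175)*178 = 28113 - 93450 = -65337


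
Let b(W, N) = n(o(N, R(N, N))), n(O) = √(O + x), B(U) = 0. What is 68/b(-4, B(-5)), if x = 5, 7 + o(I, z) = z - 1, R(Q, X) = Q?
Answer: -68*I*√3/3 ≈ -39.26*I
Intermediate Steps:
o(I, z) = -8 + z (o(I, z) = -7 + (z - 1) = -7 + (-1 + z) = -8 + z)
n(O) = √(5 + O) (n(O) = √(O + 5) = √(5 + O))
b(W, N) = √(-3 + N) (b(W, N) = √(5 + (-8 + N)) = √(-3 + N))
68/b(-4, B(-5)) = 68/(√(-3 + 0)) = 68/(√(-3)) = 68/((I*√3)) = 68*(-I*√3/3) = -68*I*√3/3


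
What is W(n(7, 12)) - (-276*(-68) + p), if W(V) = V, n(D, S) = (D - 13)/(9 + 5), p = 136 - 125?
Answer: -131456/7 ≈ -18779.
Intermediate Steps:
p = 11
n(D, S) = -13/14 + D/14 (n(D, S) = (-13 + D)/14 = (-13 + D)*(1/14) = -13/14 + D/14)
W(n(7, 12)) - (-276*(-68) + p) = (-13/14 + (1/14)*7) - (-276*(-68) + 11) = (-13/14 + ½) - (18768 + 11) = -3/7 - 1*18779 = -3/7 - 18779 = -131456/7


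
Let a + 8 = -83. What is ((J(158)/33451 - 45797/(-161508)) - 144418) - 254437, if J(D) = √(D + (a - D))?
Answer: -64418227543/161508 + I*√91/33451 ≈ -3.9885e+5 + 0.00028518*I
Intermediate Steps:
a = -91 (a = -8 - 83 = -91)
J(D) = I*√91 (J(D) = √(D + (-91 - D)) = √(-91) = I*√91)
((J(158)/33451 - 45797/(-161508)) - 144418) - 254437 = (((I*√91)/33451 - 45797/(-161508)) - 144418) - 254437 = (((I*√91)*(1/33451) - 45797*(-1/161508)) - 144418) - 254437 = ((I*√91/33451 + 45797/161508) - 144418) - 254437 = ((45797/161508 + I*√91/33451) - 144418) - 254437 = (-23324616547/161508 + I*√91/33451) - 254437 = -64418227543/161508 + I*√91/33451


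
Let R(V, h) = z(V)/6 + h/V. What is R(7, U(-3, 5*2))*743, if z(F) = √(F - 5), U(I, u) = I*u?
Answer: -22290/7 + 743*√2/6 ≈ -3009.2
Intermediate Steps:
z(F) = √(-5 + F)
R(V, h) = √(-5 + V)/6 + h/V
R(7, U(-3, 5*2))*743 = (√(-5 + 7)/6 - 15*2/7)*743 = (√2/6 - 3*10*(⅐))*743 = (√2/6 - 30*⅐)*743 = (√2/6 - 30/7)*743 = (-30/7 + √2/6)*743 = -22290/7 + 743*√2/6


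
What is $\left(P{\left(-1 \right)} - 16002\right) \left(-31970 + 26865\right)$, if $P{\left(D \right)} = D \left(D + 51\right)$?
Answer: $81945460$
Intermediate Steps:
$P{\left(D \right)} = D \left(51 + D\right)$
$\left(P{\left(-1 \right)} - 16002\right) \left(-31970 + 26865\right) = \left(- (51 - 1) - 16002\right) \left(-31970 + 26865\right) = \left(\left(-1\right) 50 - 16002\right) \left(-5105\right) = \left(-50 - 16002\right) \left(-5105\right) = \left(-16052\right) \left(-5105\right) = 81945460$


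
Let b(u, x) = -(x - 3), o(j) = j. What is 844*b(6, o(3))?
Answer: 0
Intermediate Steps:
b(u, x) = 3 - x (b(u, x) = -(-3 + x) = 3 - x)
844*b(6, o(3)) = 844*(3 - 1*3) = 844*(3 - 3) = 844*0 = 0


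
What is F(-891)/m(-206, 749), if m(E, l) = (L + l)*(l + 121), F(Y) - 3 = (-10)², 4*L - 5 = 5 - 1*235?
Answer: 206/1205385 ≈ 0.00017090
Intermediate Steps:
L = -225/4 (L = 5/4 + (5 - 1*235)/4 = 5/4 + (5 - 235)/4 = 5/4 + (¼)*(-230) = 5/4 - 115/2 = -225/4 ≈ -56.250)
F(Y) = 103 (F(Y) = 3 + (-10)² = 3 + 100 = 103)
m(E, l) = (121 + l)*(-225/4 + l) (m(E, l) = (-225/4 + l)*(l + 121) = (-225/4 + l)*(121 + l) = (121 + l)*(-225/4 + l))
F(-891)/m(-206, 749) = 103/(-27225/4 + 749² + (259/4)*749) = 103/(-27225/4 + 561001 + 193991/4) = 103/(1205385/2) = 103*(2/1205385) = 206/1205385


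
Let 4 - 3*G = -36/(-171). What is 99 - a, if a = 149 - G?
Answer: -926/19 ≈ -48.737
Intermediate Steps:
G = 24/19 (G = 4/3 - (-12)/(-171) = 4/3 - (-12)*(-1)/171 = 4/3 - ⅓*4/19 = 4/3 - 4/57 = 24/19 ≈ 1.2632)
a = 2807/19 (a = 149 - 1*24/19 = 149 - 24/19 = 2807/19 ≈ 147.74)
99 - a = 99 - 1*2807/19 = 99 - 2807/19 = -926/19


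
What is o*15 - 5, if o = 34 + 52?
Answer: 1285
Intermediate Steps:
o = 86
o*15 - 5 = 86*15 - 5 = 1290 - 5 = 1285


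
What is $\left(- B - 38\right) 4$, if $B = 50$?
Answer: $-352$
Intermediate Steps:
$\left(- B - 38\right) 4 = \left(\left(-1\right) 50 - 38\right) 4 = \left(-50 - 38\right) 4 = \left(-88\right) 4 = -352$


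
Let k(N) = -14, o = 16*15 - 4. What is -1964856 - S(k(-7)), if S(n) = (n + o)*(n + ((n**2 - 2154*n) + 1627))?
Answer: -9061086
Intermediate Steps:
o = 236 (o = 240 - 4 = 236)
S(n) = (236 + n)*(1627 + n**2 - 2153*n) (S(n) = (n + 236)*(n + ((n**2 - 2154*n) + 1627)) = (236 + n)*(n + (1627 + n**2 - 2154*n)) = (236 + n)*(1627 + n**2 - 2153*n))
-1964856 - S(k(-7)) = -1964856 - (383972 + (-14)**3 - 506481*(-14) - 1917*(-14)**2) = -1964856 - (383972 - 2744 + 7090734 - 1917*196) = -1964856 - (383972 - 2744 + 7090734 - 375732) = -1964856 - 1*7096230 = -1964856 - 7096230 = -9061086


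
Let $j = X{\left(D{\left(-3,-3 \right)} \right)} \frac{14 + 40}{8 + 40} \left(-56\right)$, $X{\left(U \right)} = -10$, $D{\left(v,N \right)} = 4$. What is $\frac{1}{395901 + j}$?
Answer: $\frac{1}{396531} \approx 2.5219 \cdot 10^{-6}$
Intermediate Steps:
$j = 630$ ($j = - 10 \frac{14 + 40}{8 + 40} \left(-56\right) = - 10 \cdot \frac{54}{48} \left(-56\right) = - 10 \cdot 54 \cdot \frac{1}{48} \left(-56\right) = \left(-10\right) \frac{9}{8} \left(-56\right) = \left(- \frac{45}{4}\right) \left(-56\right) = 630$)
$\frac{1}{395901 + j} = \frac{1}{395901 + 630} = \frac{1}{396531}$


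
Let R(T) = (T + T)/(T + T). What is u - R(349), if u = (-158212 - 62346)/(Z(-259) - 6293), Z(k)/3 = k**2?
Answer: -207754/97475 ≈ -2.1314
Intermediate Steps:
R(T) = 1 (R(T) = (2*T)/((2*T)) = (2*T)*(1/(2*T)) = 1)
Z(k) = 3*k**2
u = -110279/97475 (u = (-158212 - 62346)/(3*(-259)**2 - 6293) = -220558/(3*67081 - 6293) = -220558/(201243 - 6293) = -220558/194950 = -220558*1/194950 = -110279/97475 ≈ -1.1314)
u - R(349) = -110279/97475 - 1*1 = -110279/97475 - 1 = -207754/97475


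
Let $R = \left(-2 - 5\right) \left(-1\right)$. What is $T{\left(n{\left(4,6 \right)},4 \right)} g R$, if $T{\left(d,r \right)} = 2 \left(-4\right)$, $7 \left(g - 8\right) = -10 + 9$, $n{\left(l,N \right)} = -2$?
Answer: $-440$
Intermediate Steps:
$g = \frac{55}{7}$ ($g = 8 + \frac{-10 + 9}{7} = 8 + \frac{1}{7} \left(-1\right) = 8 - \frac{1}{7} = \frac{55}{7} \approx 7.8571$)
$R = 7$ ($R = \left(-7\right) \left(-1\right) = 7$)
$T{\left(d,r \right)} = -8$
$T{\left(n{\left(4,6 \right)},4 \right)} g R = \left(-8\right) \frac{55}{7} \cdot 7 = \left(- \frac{440}{7}\right) 7 = -440$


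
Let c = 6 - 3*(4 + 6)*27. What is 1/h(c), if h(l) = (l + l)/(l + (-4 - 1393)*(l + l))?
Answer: -2793/2 ≈ -1396.5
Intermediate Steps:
c = -804 (c = 6 - 3*10*27 = 6 - 30*27 = 6 - 810 = -804)
h(l) = -2/2793 (h(l) = (2*l)/(l - 2794*l) = (2*l)/((-2793*l)) = (2*l)*(-1/(2793*l)) = -2/2793)
1/h(c) = 1/(-2/2793) = -2793/2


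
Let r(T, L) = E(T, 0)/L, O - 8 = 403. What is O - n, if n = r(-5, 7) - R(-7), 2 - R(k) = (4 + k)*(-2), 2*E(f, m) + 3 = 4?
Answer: 5697/14 ≈ 406.93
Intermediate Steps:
E(f, m) = ½ (E(f, m) = -3/2 + (½)*4 = -3/2 + 2 = ½)
O = 411 (O = 8 + 403 = 411)
r(T, L) = 1/(2*L)
R(k) = 10 + 2*k (R(k) = 2 - (4 + k)*(-2) = 2 - (-8 - 2*k) = 2 + (8 + 2*k) = 10 + 2*k)
n = 57/14 (n = (½)/7 - (10 + 2*(-7)) = (½)*(⅐) - (10 - 14) = 1/14 - 1*(-4) = 1/14 + 4 = 57/14 ≈ 4.0714)
O - n = 411 - 1*57/14 = 411 - 57/14 = 5697/14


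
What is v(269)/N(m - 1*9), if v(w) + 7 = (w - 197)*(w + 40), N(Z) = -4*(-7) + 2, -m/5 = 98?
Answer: 22241/30 ≈ 741.37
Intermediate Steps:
m = -490 (m = -5*98 = -490)
N(Z) = 30 (N(Z) = 28 + 2 = 30)
v(w) = -7 + (-197 + w)*(40 + w) (v(w) = -7 + (w - 197)*(w + 40) = -7 + (-197 + w)*(40 + w))
v(269)/N(m - 1*9) = (-7887 + 269² - 157*269)/30 = (-7887 + 72361 - 42233)*(1/30) = 22241*(1/30) = 22241/30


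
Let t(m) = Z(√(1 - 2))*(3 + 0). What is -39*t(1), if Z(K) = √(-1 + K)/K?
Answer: 117*I*√(-1 + I) ≈ -128.55 + 53.245*I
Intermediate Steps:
Z(K) = √(-1 + K)/K
t(m) = -3*I*√(-1 + I) (t(m) = (√(-1 + √(1 - 2))/(√(1 - 2)))*(3 + 0) = (√(-1 + √(-1))/(√(-1)))*3 = (√(-1 + I)/I)*3 = ((-I)*√(-1 + I))*3 = -I*√(-1 + I)*3 = -3*I*√(-1 + I))
-39*t(1) = -(-117)*I*√(-1 + I) = 117*I*√(-1 + I)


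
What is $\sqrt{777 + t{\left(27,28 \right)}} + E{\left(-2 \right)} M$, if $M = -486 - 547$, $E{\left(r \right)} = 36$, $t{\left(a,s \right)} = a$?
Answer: $-37188 + 2 \sqrt{201} \approx -37160.0$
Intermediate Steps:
$M = -1033$
$\sqrt{777 + t{\left(27,28 \right)}} + E{\left(-2 \right)} M = \sqrt{777 + 27} + 36 \left(-1033\right) = \sqrt{804} - 37188 = 2 \sqrt{201} - 37188 = -37188 + 2 \sqrt{201}$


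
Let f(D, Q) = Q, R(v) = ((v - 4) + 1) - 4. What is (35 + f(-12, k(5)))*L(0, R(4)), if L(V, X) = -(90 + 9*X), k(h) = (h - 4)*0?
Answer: -2205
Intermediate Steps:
k(h) = 0 (k(h) = (-4 + h)*0 = 0)
R(v) = -7 + v (R(v) = ((-4 + v) + 1) - 4 = (-3 + v) - 4 = -7 + v)
L(V, X) = -90 - 9*X (L(V, X) = -(90 + 9*X) = -9*(10 + X) = -90 - 9*X)
(35 + f(-12, k(5)))*L(0, R(4)) = (35 + 0)*(-90 - 9*(-7 + 4)) = 35*(-90 - 9*(-3)) = 35*(-90 + 27) = 35*(-63) = -2205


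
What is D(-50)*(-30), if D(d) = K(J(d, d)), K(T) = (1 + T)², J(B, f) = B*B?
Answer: -187650030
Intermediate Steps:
J(B, f) = B²
D(d) = (1 + d²)²
D(-50)*(-30) = (1 + (-50)²)²*(-30) = (1 + 2500)²*(-30) = 2501²*(-30) = 6255001*(-30) = -187650030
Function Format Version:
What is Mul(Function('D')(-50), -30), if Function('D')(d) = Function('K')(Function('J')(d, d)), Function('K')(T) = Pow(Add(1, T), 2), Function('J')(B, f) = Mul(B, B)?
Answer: -187650030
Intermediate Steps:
Function('J')(B, f) = Pow(B, 2)
Function('D')(d) = Pow(Add(1, Pow(d, 2)), 2)
Mul(Function('D')(-50), -30) = Mul(Pow(Add(1, Pow(-50, 2)), 2), -30) = Mul(Pow(Add(1, 2500), 2), -30) = Mul(Pow(2501, 2), -30) = Mul(6255001, -30) = -187650030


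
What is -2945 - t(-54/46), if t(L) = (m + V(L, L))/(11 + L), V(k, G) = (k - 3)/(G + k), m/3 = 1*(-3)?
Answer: -5988635/2034 ≈ -2944.3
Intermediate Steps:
m = -9 (m = 3*(1*(-3)) = 3*(-3) = -9)
V(k, G) = (-3 + k)/(G + k)
t(L) = (-9 + (-3 + L)/(2*L))/(11 + L) (t(L) = (-9 + (-3 + L)/(L + L))/(11 + L) = (-9 + (-3 + L)/((2*L)))/(11 + L) = (-9 + (1/(2*L))*(-3 + L))/(11 + L) = (-9 + (-3 + L)/(2*L))/(11 + L))
-2945 - t(-54/46) = -2945 - (-3 - (-918)/46)/(2*((-54/46))*(11 - 54/46)) = -2945 - (-3 - (-918)/46)/(2*((-54*1/46))*(11 - 54*1/46)) = -2945 - (-3 - 17*(-27/23))/(2*(-27/23)*(11 - 27/23)) = -2945 - (-23)*(-3 + 459/23)/(2*27*226/23) = -2945 - (-23)*23*390/(2*27*226*23) = -2945 - 1*(-1495/2034) = -2945 + 1495/2034 = -5988635/2034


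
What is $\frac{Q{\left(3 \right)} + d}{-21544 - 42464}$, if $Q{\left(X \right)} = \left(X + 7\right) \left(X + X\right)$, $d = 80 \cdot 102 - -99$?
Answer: $- \frac{2773}{21336} \approx -0.12997$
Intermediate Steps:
$d = 8259$ ($d = 8160 + 99 = 8259$)
$Q{\left(X \right)} = 2 X \left(7 + X\right)$ ($Q{\left(X \right)} = \left(7 + X\right) 2 X = 2 X \left(7 + X\right)$)
$\frac{Q{\left(3 \right)} + d}{-21544 - 42464} = \frac{2 \cdot 3 \left(7 + 3\right) + 8259}{-21544 - 42464} = \frac{2 \cdot 3 \cdot 10 + 8259}{-64008} = \left(60 + 8259\right) \left(- \frac{1}{64008}\right) = 8319 \left(- \frac{1}{64008}\right) = - \frac{2773}{21336}$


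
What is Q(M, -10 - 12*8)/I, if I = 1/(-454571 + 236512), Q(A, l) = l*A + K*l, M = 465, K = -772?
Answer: -7096075978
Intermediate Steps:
Q(A, l) = -772*l + A*l (Q(A, l) = l*A - 772*l = A*l - 772*l = -772*l + A*l)
I = -1/218059 (I = 1/(-218059) = -1/218059 ≈ -4.5859e-6)
Q(M, -10 - 12*8)/I = ((-10 - 12*8)*(-772 + 465))/(-1/218059) = ((-10 - 96)*(-307))*(-218059) = -106*(-307)*(-218059) = 32542*(-218059) = -7096075978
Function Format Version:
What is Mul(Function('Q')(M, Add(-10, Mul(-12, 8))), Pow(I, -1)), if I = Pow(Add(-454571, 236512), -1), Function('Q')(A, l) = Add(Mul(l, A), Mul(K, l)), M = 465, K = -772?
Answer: -7096075978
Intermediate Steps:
Function('Q')(A, l) = Add(Mul(-772, l), Mul(A, l)) (Function('Q')(A, l) = Add(Mul(l, A), Mul(-772, l)) = Add(Mul(A, l), Mul(-772, l)) = Add(Mul(-772, l), Mul(A, l)))
I = Rational(-1, 218059) (I = Pow(-218059, -1) = Rational(-1, 218059) ≈ -4.5859e-6)
Mul(Function('Q')(M, Add(-10, Mul(-12, 8))), Pow(I, -1)) = Mul(Mul(Add(-10, Mul(-12, 8)), Add(-772, 465)), Pow(Rational(-1, 218059), -1)) = Mul(Mul(Add(-10, -96), -307), -218059) = Mul(Mul(-106, -307), -218059) = Mul(32542, -218059) = -7096075978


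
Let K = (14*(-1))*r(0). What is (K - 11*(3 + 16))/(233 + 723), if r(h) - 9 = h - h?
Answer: -335/956 ≈ -0.35042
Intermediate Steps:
r(h) = 9 (r(h) = 9 + (h - h) = 9 + 0 = 9)
K = -126 (K = (14*(-1))*9 = -14*9 = -126)
(K - 11*(3 + 16))/(233 + 723) = (-126 - 11*(3 + 16))/(233 + 723) = (-126 - 11*19)/956 = (-126 - 209)*(1/956) = -335*1/956 = -335/956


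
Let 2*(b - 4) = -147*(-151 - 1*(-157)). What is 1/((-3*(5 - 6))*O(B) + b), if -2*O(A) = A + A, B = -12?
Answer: -1/401 ≈ -0.0024938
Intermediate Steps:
O(A) = -A (O(A) = -(A + A)/2 = -A)
b = -437 (b = 4 + (-147*(-151 - 1*(-157)))/2 = 4 + (-147*(-151 + 157))/2 = 4 + (-147*6)/2 = 4 + (½)*(-882) = 4 - 441 = -437)
1/((-3*(5 - 6))*O(B) + b) = 1/((-3*(5 - 6))*(-1*(-12)) - 437) = 1/(-3*(-1)*12 - 437) = 1/(3*12 - 437) = 1/(36 - 437) = 1/(-401) = -1/401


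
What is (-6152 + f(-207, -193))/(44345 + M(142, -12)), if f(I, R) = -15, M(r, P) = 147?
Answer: -881/6356 ≈ -0.13861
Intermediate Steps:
(-6152 + f(-207, -193))/(44345 + M(142, -12)) = (-6152 - 15)/(44345 + 147) = -6167/44492 = -6167*1/44492 = -881/6356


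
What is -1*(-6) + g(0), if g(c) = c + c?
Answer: 6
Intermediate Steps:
g(c) = 2*c
-1*(-6) + g(0) = -1*(-6) + 2*0 = 6 + 0 = 6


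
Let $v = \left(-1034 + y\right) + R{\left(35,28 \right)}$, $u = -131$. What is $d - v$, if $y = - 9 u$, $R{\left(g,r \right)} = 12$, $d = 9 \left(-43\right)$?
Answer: $-544$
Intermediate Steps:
$d = -387$
$y = 1179$ ($y = \left(-9\right) \left(-131\right) = 1179$)
$v = 157$ ($v = \left(-1034 + 1179\right) + 12 = 145 + 12 = 157$)
$d - v = -387 - 157 = -544$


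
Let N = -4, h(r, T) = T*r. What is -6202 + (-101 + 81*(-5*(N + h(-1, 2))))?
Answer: -3873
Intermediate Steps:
-6202 + (-101 + 81*(-5*(N + h(-1, 2)))) = -6202 + (-101 + 81*(-5*(-4 + 2*(-1)))) = -6202 + (-101 + 81*(-5*(-4 - 2))) = -6202 + (-101 + 81*(-5*(-6))) = -6202 + (-101 + 81*30) = -6202 + (-101 + 2430) = -6202 + 2329 = -3873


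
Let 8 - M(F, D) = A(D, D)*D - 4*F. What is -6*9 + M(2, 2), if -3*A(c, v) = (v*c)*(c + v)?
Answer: -82/3 ≈ -27.333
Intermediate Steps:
A(c, v) = -c*v*(c + v)/3 (A(c, v) = -v*c*(c + v)/3 = -c*v*(c + v)/3)
M(F, D) = 8 + 4*F + 2*D⁴/3 (M(F, D) = 8 - ((-D*D*(D + D)/3)*D - 4*F) = 8 - ((-D*D*2*D/3)*D - 4*F) = 8 - ((-2*D³/3)*D - 4*F) = 8 - (-2*D⁴/3 - 4*F) = 8 - (-4*F - 2*D⁴/3) = 8 + (4*F + 2*D⁴/3) = 8 + 4*F + 2*D⁴/3)
-6*9 + M(2, 2) = -6*9 + (8 + 4*2 + (⅔)*2⁴) = -54 + (8 + 8 + (⅔)*16) = -54 + (8 + 8 + 32/3) = -54 + 80/3 = -82/3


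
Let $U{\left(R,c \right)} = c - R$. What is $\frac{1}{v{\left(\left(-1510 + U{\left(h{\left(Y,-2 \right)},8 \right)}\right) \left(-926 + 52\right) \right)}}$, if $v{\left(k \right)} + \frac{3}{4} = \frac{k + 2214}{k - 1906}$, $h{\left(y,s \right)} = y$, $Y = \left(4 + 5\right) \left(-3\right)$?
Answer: $\frac{1287244}{325931} \approx 3.9494$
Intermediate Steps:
$Y = -27$ ($Y = 9 \left(-3\right) = -27$)
$v{\left(k \right)} = - \frac{3}{4} + \frac{2214 + k}{-1906 + k}$ ($v{\left(k \right)} = - \frac{3}{4} + \frac{k + 2214}{k - 1906} = - \frac{3}{4} + \frac{2214 + k}{-1906 + k}$)
$\frac{1}{v{\left(\left(-1510 + U{\left(h{\left(Y,-2 \right)},8 \right)}\right) \left(-926 + 52\right) \right)}} = \frac{1}{\frac{1}{4} \frac{1}{-1906 + \left(-1510 + \left(8 - -27\right)\right) \left(-926 + 52\right)} \left(14574 + \left(-1510 + \left(8 - -27\right)\right) \left(-926 + 52\right)\right)} = \frac{1}{\frac{1}{4} \frac{1}{-1906 + \left(-1510 + \left(8 + 27\right)\right) \left(-874\right)} \left(14574 + \left(-1510 + \left(8 + 27\right)\right) \left(-874\right)\right)} = \frac{1}{\frac{1}{4} \frac{1}{-1906 + \left(-1510 + 35\right) \left(-874\right)} \left(14574 + \left(-1510 + 35\right) \left(-874\right)\right)} = \frac{1}{\frac{1}{4} \frac{1}{-1906 - -1289150} \left(14574 - -1289150\right)} = \frac{1}{\frac{1}{4} \frac{1}{-1906 + 1289150} \left(14574 + 1289150\right)} = \frac{1}{\frac{1}{4} \cdot \frac{1}{1287244} \cdot 1303724} = \frac{1}{\frac{325931}{1287244}} = \frac{1287244}{325931}$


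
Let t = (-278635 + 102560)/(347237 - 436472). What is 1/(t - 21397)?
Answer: -17847/381837044 ≈ -4.6740e-5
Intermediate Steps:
t = 35215/17847 (t = -176075/(-89235) = -176075*(-1/89235) = 35215/17847 ≈ 1.9732)
1/(t - 21397) = 1/(35215/17847 - 21397) = 1/(-381837044/17847) = -17847/381837044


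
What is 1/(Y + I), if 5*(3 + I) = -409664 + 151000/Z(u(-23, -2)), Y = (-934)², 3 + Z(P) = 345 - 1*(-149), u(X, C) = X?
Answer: 2455/1940632591 ≈ 1.2651e-6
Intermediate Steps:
Z(P) = 491 (Z(P) = -3 + (345 - 1*(-149)) = -3 + (345 + 149) = -3 + 494 = 491)
Y = 872356
I = -201001389/2455 (I = -3 + (-409664 + 151000/491)/5 = -3 + (⅕)*(-200994024/491) = -3 - 200994024/2455 = -201001389/2455 ≈ -81874.)
1/(Y + I) = 1/(872356 - 201001389/2455) = 1/(1940632591/2455) = 2455/1940632591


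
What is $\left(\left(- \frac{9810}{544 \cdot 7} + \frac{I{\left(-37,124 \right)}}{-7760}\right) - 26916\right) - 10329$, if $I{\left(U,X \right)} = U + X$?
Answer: $- \frac{17197956039}{461720} \approx -37248.0$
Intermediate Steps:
$\left(\left(- \frac{9810}{544 \cdot 7} + \frac{I{\left(-37,124 \right)}}{-7760}\right) - 26916\right) - 10329 = \left(\left(- \frac{9810}{544 \cdot 7} + \frac{-37 + 124}{-7760}\right) - 26916\right) - 10329 = \left(\left(- \frac{9810}{3808} + 87 \left(- \frac{1}{7760}\right)\right) - 26916\right) - 10329 = \left(\left(\left(-9810\right) \frac{1}{3808} - \frac{87}{7760}\right) - 26916\right) - 10329 = \left(\left(- \frac{4905}{1904} - \frac{87}{7760}\right) - 26916\right) - 10329 = \left(- \frac{1194639}{461720} - 26916\right) - 10329 = - \frac{12428850159}{461720} - 10329 = - \frac{17197956039}{461720}$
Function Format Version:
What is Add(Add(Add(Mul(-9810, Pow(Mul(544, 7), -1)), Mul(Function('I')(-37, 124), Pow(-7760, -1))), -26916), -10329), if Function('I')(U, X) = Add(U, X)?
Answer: Rational(-17197956039, 461720) ≈ -37248.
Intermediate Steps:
Add(Add(Add(Mul(-9810, Pow(Mul(544, 7), -1)), Mul(Function('I')(-37, 124), Pow(-7760, -1))), -26916), -10329) = Add(Add(Add(Mul(-9810, Pow(Mul(544, 7), -1)), Mul(Add(-37, 124), Pow(-7760, -1))), -26916), -10329) = Add(Add(Add(Mul(-9810, Pow(3808, -1)), Mul(87, Rational(-1, 7760))), -26916), -10329) = Add(Add(Add(Mul(-9810, Rational(1, 3808)), Rational(-87, 7760)), -26916), -10329) = Add(Add(Add(Rational(-4905, 1904), Rational(-87, 7760)), -26916), -10329) = Add(Add(Rational(-1194639, 461720), -26916), -10329) = Add(Rational(-12428850159, 461720), -10329) = Rational(-17197956039, 461720)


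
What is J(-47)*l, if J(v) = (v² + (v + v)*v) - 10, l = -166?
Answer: -1098422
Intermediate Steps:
J(v) = -10 + 3*v² (J(v) = (v² + (2*v)*v) - 10 = (v² + 2*v²) - 10 = 3*v² - 10 = -10 + 3*v²)
J(-47)*l = (-10 + 3*(-47)²)*(-166) = (-10 + 3*2209)*(-166) = (-10 + 6627)*(-166) = 6617*(-166) = -1098422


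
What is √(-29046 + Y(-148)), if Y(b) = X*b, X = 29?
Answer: I*√33338 ≈ 182.59*I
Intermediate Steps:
Y(b) = 29*b
√(-29046 + Y(-148)) = √(-29046 + 29*(-148)) = √(-29046 - 4292) = √(-33338) = I*√33338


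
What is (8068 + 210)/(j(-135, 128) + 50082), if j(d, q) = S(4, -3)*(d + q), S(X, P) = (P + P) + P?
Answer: 8278/50145 ≈ 0.16508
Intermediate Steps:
S(X, P) = 3*P (S(X, P) = 2*P + P = 3*P)
j(d, q) = -9*d - 9*q (j(d, q) = (3*(-3))*(d + q) = -9*(d + q) = -9*d - 9*q)
(8068 + 210)/(j(-135, 128) + 50082) = (8068 + 210)/((-9*(-135) - 9*128) + 50082) = 8278/((1215 - 1152) + 50082) = 8278/(63 + 50082) = 8278/50145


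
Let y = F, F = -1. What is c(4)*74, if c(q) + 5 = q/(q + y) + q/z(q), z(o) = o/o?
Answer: 74/3 ≈ 24.667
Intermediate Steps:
y = -1
z(o) = 1
c(q) = -5 + q + q/(-1 + q) (c(q) = -5 + (q/(q - 1) + q/1) = -5 + (q/(-1 + q) + q*1) = -5 + (q/(-1 + q) + q) = -5 + (q + q/(-1 + q)) = -5 + q + q/(-1 + q))
c(4)*74 = ((5 + 4**2 - 5*4)/(-1 + 4))*74 = ((5 + 16 - 20)/3)*74 = ((1/3)*1)*74 = (1/3)*74 = 74/3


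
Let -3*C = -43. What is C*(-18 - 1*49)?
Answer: -2881/3 ≈ -960.33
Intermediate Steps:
C = 43/3 (C = -⅓*(-43) = 43/3 ≈ 14.333)
C*(-18 - 1*49) = 43*(-18 - 1*49)/3 = 43*(-18 - 49)/3 = (43/3)*(-67) = -2881/3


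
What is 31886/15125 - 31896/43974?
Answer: 51095998/36950375 ≈ 1.3828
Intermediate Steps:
31886/15125 - 31896/43974 = 31886*(1/15125) - 31896*1/43974 = 31886/15125 - 1772/2443 = 51095998/36950375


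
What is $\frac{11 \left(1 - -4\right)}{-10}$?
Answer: $- \frac{11}{2} \approx -5.5$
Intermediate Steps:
$\frac{11 \left(1 - -4\right)}{-10} = 11 \left(1 + 4\right) \left(- \frac{1}{10}\right) = 11 \cdot 5 \left(- \frac{1}{10}\right) = 55 \left(- \frac{1}{10}\right) = - \frac{11}{2}$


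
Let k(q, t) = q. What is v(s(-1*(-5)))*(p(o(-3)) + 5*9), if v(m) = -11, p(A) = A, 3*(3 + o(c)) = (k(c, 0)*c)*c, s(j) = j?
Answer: -363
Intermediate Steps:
o(c) = -3 + c³/3 (o(c) = -3 + ((c*c)*c)/3 = -3 + (c²*c)/3 = -3 + c³/3)
v(s(-1*(-5)))*(p(o(-3)) + 5*9) = -11*((-3 + (⅓)*(-3)³) + 5*9) = -11*((-3 + (⅓)*(-27)) + 45) = -11*((-3 - 9) + 45) = -11*(-12 + 45) = -11*33 = -363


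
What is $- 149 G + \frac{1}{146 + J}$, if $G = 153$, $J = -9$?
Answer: $- \frac{3123188}{137} \approx -22797.0$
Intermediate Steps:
$- 149 G + \frac{1}{146 + J} = \left(-149\right) 153 + \frac{1}{146 - 9} = -22797 + \frac{1}{137} = - \frac{3123188}{137}$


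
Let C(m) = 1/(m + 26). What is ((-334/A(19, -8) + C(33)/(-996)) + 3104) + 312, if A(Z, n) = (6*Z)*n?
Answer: 2542951691/744344 ≈ 3416.4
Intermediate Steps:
C(m) = 1/(26 + m)
A(Z, n) = 6*Z*n
((-334/A(19, -8) + C(33)/(-996)) + 3104) + 312 = ((-334/(6*19*(-8)) + 1/((26 + 33)*(-996))) + 3104) + 312 = ((-334/(-912) - 1/996/59) + 3104) + 312 = ((-334*(-1/912) + (1/59)*(-1/996)) + 3104) + 312 = ((167/456 - 1/58764) + 3104) + 312 = (272587/744344 + 3104) + 312 = 2310716363/744344 + 312 = 2542951691/744344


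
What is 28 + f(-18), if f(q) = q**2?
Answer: 352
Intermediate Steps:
28 + f(-18) = 28 + (-18)**2 = 28 + 324 = 352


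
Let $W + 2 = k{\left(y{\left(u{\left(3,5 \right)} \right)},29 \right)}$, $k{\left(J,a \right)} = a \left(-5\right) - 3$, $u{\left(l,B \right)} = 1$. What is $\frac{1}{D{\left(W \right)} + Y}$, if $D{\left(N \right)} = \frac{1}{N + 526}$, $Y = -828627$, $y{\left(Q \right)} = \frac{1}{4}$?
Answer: $- \frac{376}{311563751} \approx -1.2068 \cdot 10^{-6}$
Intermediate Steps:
$y{\left(Q \right)} = \frac{1}{4}$
$k{\left(J,a \right)} = -3 - 5 a$ ($k{\left(J,a \right)} = - 5 a - 3 = -3 - 5 a$)
$W = -150$ ($W = -2 - 148 = -150$)
$D{\left(N \right)} = \frac{1}{526 + N}$
$\frac{1}{D{\left(W \right)} + Y} = \frac{1}{\frac{1}{526 - 150} - 828627} = \frac{1}{\frac{1}{376} - 828627} = \frac{1}{- \frac{311563751}{376}} = - \frac{376}{311563751}$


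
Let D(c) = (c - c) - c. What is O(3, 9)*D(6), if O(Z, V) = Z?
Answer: -18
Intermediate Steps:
D(c) = -c (D(c) = 0 - c = -c)
O(3, 9)*D(6) = 3*(-1*6) = 3*(-6) = -18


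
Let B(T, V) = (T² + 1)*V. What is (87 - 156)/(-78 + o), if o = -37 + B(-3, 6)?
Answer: 69/55 ≈ 1.2545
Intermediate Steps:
B(T, V) = V*(1 + T²) (B(T, V) = (1 + T²)*V = V*(1 + T²))
o = 23 (o = -37 + 6*(1 + (-3)²) = -37 + 6*(1 + 9) = -37 + 6*10 = -37 + 60 = 23)
(87 - 156)/(-78 + o) = (87 - 156)/(-78 + 23) = -69/(-55) = -1/55*(-69) = 69/55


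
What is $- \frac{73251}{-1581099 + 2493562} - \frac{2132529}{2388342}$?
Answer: $- \frac{706934082923}{726424568782} \approx -0.97317$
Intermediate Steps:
$- \frac{73251}{-1581099 + 2493562} - \frac{2132529}{2388342} = - \frac{73251}{912463} - \frac{710843}{796114} = - \frac{706934082923}{726424568782}$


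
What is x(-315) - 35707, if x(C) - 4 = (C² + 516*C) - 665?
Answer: -99683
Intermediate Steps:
x(C) = -661 + C² + 516*C (x(C) = 4 + ((C² + 516*C) - 665) = 4 + (-665 + C² + 516*C) = -661 + C² + 516*C)
x(-315) - 35707 = (-661 + (-315)² + 516*(-315)) - 35707 = (-661 + 99225 - 162540) - 35707 = -63976 - 35707 = -99683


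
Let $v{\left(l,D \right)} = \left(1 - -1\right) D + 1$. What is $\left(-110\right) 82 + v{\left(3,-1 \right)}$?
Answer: $-9021$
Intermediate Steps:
$v{\left(l,D \right)} = 1 + 2 D$ ($v{\left(l,D \right)} = \left(1 + 1\right) D + 1 = 2 D + 1 = 1 + 2 D$)
$\left(-110\right) 82 + v{\left(3,-1 \right)} = \left(-110\right) 82 + \left(1 + 2 \left(-1\right)\right) = -9020 + \left(1 - 2\right) = -9020 - 1 = -9021$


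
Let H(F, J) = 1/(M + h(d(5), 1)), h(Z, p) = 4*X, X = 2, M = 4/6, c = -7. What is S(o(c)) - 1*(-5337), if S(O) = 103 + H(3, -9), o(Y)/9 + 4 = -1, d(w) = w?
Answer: 141443/26 ≈ 5440.1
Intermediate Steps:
M = 2/3 (M = 4*(1/6) = 2/3 ≈ 0.66667)
h(Z, p) = 8 (h(Z, p) = 4*2 = 8)
H(F, J) = 3/26 (H(F, J) = 1/(2/3 + 8) = 1/(26/3) = 3/26)
o(Y) = -45 (o(Y) = -36 + 9*(-1) = -36 - 9 = -45)
S(O) = 2681/26 (S(O) = 103 + 3/26 = 2681/26)
S(o(c)) - 1*(-5337) = 2681/26 - 1*(-5337) = 2681/26 + 5337 = 141443/26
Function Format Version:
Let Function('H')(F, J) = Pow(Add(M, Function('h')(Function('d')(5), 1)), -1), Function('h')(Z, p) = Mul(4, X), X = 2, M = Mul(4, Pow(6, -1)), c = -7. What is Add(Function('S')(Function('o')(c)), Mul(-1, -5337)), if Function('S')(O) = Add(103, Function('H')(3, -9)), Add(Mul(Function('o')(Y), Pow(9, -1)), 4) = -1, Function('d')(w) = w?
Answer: Rational(141443, 26) ≈ 5440.1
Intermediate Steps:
M = Rational(2, 3) (M = Mul(4, Rational(1, 6)) = Rational(2, 3) ≈ 0.66667)
Function('h')(Z, p) = 8 (Function('h')(Z, p) = Mul(4, 2) = 8)
Function('H')(F, J) = Rational(3, 26) (Function('H')(F, J) = Pow(Add(Rational(2, 3), 8), -1) = Pow(Rational(26, 3), -1) = Rational(3, 26))
Function('o')(Y) = -45 (Function('o')(Y) = Add(-36, Mul(9, -1)) = Add(-36, -9) = -45)
Function('S')(O) = Rational(2681, 26) (Function('S')(O) = Add(103, Rational(3, 26)) = Rational(2681, 26))
Add(Function('S')(Function('o')(c)), Mul(-1, -5337)) = Add(Rational(2681, 26), Mul(-1, -5337)) = Add(Rational(2681, 26), 5337) = Rational(141443, 26)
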